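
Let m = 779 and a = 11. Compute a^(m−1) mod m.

11^1 ≡ 11 (mod 779)
11^2 ≡ 11^2 = 121 ≡ 121 (mod 779)
11^4 ≡ 121^2 = 14641 ≡ 619 (mod 779)
11^8 ≡ 619^2 = 383161 ≡ 672 (mod 779)
11^16 ≡ 672^2 = 451584 ≡ 543 (mod 779)
11^32 ≡ 543^2 = 294849 ≡ 387 (mod 779)
11^64 ≡ 387^2 = 149769 ≡ 201 (mod 779)
11^128 ≡ 201^2 = 40401 ≡ 672 (mod 779)
11^256 ≡ 672^2 = 451584 ≡ 543 (mod 779)
11^512 ≡ 543^2 = 294849 ≡ 387 (mod 779)
778 = 512 + 256 + 8 + 2 in binary powers of 2.
So 11^778 ≡ 387 · 543 · 672 · 121 ≡ 144 (mod 779).
Since 144 ≠ 1, base 11 is a Fermat witness: 779 is composite.

144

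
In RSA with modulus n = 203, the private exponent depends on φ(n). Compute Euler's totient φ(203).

168

Factor: 203 = 7 · 29.
φ(203) = (7−1) · (29−1) = 6 · 28 = 168.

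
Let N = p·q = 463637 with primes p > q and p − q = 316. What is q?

541

Since p = q + 316, we have 463637 = q(q + 316), so q² + 316q − 463637 = 0.
Discriminant: 316² + 4·463637 = 99856 + 1854548 = 1954404; √1954404 = 1398.
q = (−316 + 1398)/2 = 541, and p = q + 316 = 857.
Check: 541 · 857 = 463637.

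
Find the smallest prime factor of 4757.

4757 is odd.
Digit sum 23, not divisible by 3.
Ends in 7: not divisible by 5.
7: 4757 = 7·679 + 4
11: 4757 = 11·432 + 5
13: 4757 = 13·365 + 12
17: 4757 = 17·279 + 14
19: 4757 = 19·250 + 7
23: 4757 = 23·206 + 19
29: 4757 = 29·164 + 1
31: 4757 = 31·153 + 14
37: 4757 = 37·128 + 21
41: 4757 = 41·116 + 1
43: 4757 = 43·110 + 27
47: 4757 = 47·101 + 10
53: 4757 = 53·89 + 40
59: 4757 = 59·80 + 37
61: 4757 = 61·77 + 60
67: 4757 = 67·71

67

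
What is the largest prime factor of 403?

403 = 13 · 31
31 is prime.
So 403 = 13 · 31; the largest prime factor is 31.

31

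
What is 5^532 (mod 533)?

5^1 ≡ 5 (mod 533)
5^2 ≡ 5^2 = 25 ≡ 25 (mod 533)
5^4 ≡ 25^2 = 625 ≡ 92 (mod 533)
5^8 ≡ 92^2 = 8464 ≡ 469 (mod 533)
5^16 ≡ 469^2 = 219961 ≡ 365 (mod 533)
5^32 ≡ 365^2 = 133225 ≡ 508 (mod 533)
5^64 ≡ 508^2 = 258064 ≡ 92 (mod 533)
5^128 ≡ 92^2 = 8464 ≡ 469 (mod 533)
5^256 ≡ 469^2 = 219961 ≡ 365 (mod 533)
5^512 ≡ 365^2 = 133225 ≡ 508 (mod 533)
532 = 512 + 16 + 4 in binary powers of 2.
So 5^532 ≡ 508 · 365 · 92 ≡ 508 (mod 533).
Since 508 ≠ 1, base 5 is a Fermat witness: 533 is composite.

508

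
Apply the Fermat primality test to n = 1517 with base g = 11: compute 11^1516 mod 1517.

359

11^1 ≡ 11 (mod 1517)
11^2 ≡ 11^2 = 121 ≡ 121 (mod 1517)
11^4 ≡ 121^2 = 14641 ≡ 988 (mod 1517)
11^8 ≡ 988^2 = 976144 ≡ 713 (mod 1517)
11^16 ≡ 713^2 = 508369 ≡ 174 (mod 1517)
11^32 ≡ 174^2 = 30276 ≡ 1453 (mod 1517)
11^64 ≡ 1453^2 = 2111209 ≡ 1062 (mod 1517)
11^128 ≡ 1062^2 = 1127844 ≡ 713 (mod 1517)
11^256 ≡ 713^2 = 508369 ≡ 174 (mod 1517)
11^512 ≡ 174^2 = 30276 ≡ 1453 (mod 1517)
11^1024 ≡ 1453^2 = 2111209 ≡ 1062 (mod 1517)
1516 = 1024 + 256 + 128 + 64 + 32 + 8 + 4 in binary powers of 2.
So 11^1516 ≡ 1062 · 174 · 713 · 1062 · 1453 · 713 · 988 ≡ 359 (mod 1517).
Since 359 ≠ 1, base 11 is a Fermat witness: 1517 is composite.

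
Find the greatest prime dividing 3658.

59

3658 = 2 · 1829
1829 = 31 · 59
59 is prime.
So 3658 = 2 · 31 · 59; the largest prime factor is 59.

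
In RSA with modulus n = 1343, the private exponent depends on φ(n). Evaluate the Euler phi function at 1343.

1248

Factor: 1343 = 17 · 79.
φ(1343) = (17−1) · (79−1) = 16 · 78 = 1248.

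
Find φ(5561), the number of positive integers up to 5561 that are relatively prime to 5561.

Factor: 5561 = 67 · 83.
φ(5561) = (67−1) · (83−1) = 66 · 82 = 5412.

5412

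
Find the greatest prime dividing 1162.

83

1162 = 2 · 581
581 = 7 · 83
83 is prime.
So 1162 = 2 · 7 · 83; the largest prime factor is 83.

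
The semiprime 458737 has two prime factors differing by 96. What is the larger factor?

727

Since p = q + 96, we have 458737 = q(q + 96), so q² + 96q − 458737 = 0.
Discriminant: 96² + 4·458737 = 9216 + 1834948 = 1844164; √1844164 = 1358.
q = (−96 + 1358)/2 = 631, and p = q + 96 = 727.
Check: 631 · 727 = 458737.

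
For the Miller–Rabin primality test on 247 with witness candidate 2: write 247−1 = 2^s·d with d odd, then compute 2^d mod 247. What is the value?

164

247 − 1 = 246 = 2^1 · 123, so d = 123.
2^1 ≡ 2 (mod 247)
2^2 ≡ 2^2 = 4 ≡ 4 (mod 247)
2^4 ≡ 4^2 = 16 ≡ 16 (mod 247)
2^8 ≡ 16^2 = 256 ≡ 9 (mod 247)
2^16 ≡ 9^2 = 81 ≡ 81 (mod 247)
2^32 ≡ 81^2 = 6561 ≡ 139 (mod 247)
2^64 ≡ 139^2 = 19321 ≡ 55 (mod 247)
123 = 64 + 32 + 16 + 8 + 2 + 1 in binary powers of 2.
So 2^123 ≡ 55 · 139 · 81 · 9 · 4 · 2 ≡ 164 (mod 247).
Squaring chain: 164; never reaches −1, so base 2 is a Miller–Rabin witness that 247 is composite.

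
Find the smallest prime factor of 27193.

27193 is odd.
Digit sum 22, not divisible by 3.
Ends in 3: not divisible by 5.
7: 27193 = 7·3884 + 5
11: 27193 = 11·2472 + 1
13: 27193 = 13·2091 + 10
17: 27193 = 17·1599 + 10
19: 27193 = 19·1431 + 4
23: 27193 = 23·1182 + 7
29: 27193 = 29·937 + 20
31: 27193 = 31·877 + 6
37: 27193 = 37·734 + 35
41: 27193 = 41·663 + 10
43: 27193 = 43·632 + 17
47: 27193 = 47·578 + 27
53: 27193 = 53·513 + 4
59: 27193 = 59·460 + 53
61: 27193 = 61·445 + 48
67: 27193 = 67·405 + 58
71: 27193 = 71·383

71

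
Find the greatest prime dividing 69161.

69161 = 23 · 3007
3007 = 31 · 97
97 is prime.
So 69161 = 23 · 31 · 97; the largest prime factor is 97.

97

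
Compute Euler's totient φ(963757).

Factor: 963757 = 29 · 167 · 199.
φ(963757) = (29−1) · (167−1) · (199−1) = 28 · 166 · 198 = 920304.

920304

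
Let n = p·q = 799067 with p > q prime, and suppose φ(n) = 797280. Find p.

φ(n) = (p−1)(q−1) = n − (p+q) + 1, so p + q = 799067 − 797280 + 1 = 1788.
p and q are the roots of t² − 1788t + 799067 = 0.
Discriminant: 1788² − 4·799067 = 3196944 − 3196268 = 676; √676 = 26.
q = (1788 − 26)/2 = 881, p = (1788 + 26)/2 = 907.
Check: 881 · 907 = 799067.

907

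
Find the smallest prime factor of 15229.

97

15229 is odd.
Digit sum 19, not divisible by 3.
Ends in 9: not divisible by 5.
7: 15229 = 7·2175 + 4
11: 15229 = 11·1384 + 5
13: 15229 = 13·1171 + 6
17: 15229 = 17·895 + 14
19: 15229 = 19·801 + 10
23: 15229 = 23·662 + 3
29: 15229 = 29·525 + 4
31: 15229 = 31·491 + 8
37: 15229 = 37·411 + 22
41: 15229 = 41·371 + 18
43: 15229 = 43·354 + 7
47: 15229 = 47·324 + 1
53: 15229 = 53·287 + 18
59: 15229 = 59·258 + 7
61: 15229 = 61·249 + 40
67: 15229 = 67·227 + 20
71: 15229 = 71·214 + 35
73: 15229 = 73·208 + 45
79: 15229 = 79·192 + 61
83: 15229 = 83·183 + 40
89: 15229 = 89·171 + 10
97: 15229 = 97·157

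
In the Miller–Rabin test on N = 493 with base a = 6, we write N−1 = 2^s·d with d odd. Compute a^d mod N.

328

493 − 1 = 492 = 2^2 · 123, so d = 123.
6^1 ≡ 6 (mod 493)
6^2 ≡ 6^2 = 36 ≡ 36 (mod 493)
6^4 ≡ 36^2 = 1296 ≡ 310 (mod 493)
6^8 ≡ 310^2 = 96100 ≡ 458 (mod 493)
6^16 ≡ 458^2 = 209764 ≡ 239 (mod 493)
6^32 ≡ 239^2 = 57121 ≡ 426 (mod 493)
6^64 ≡ 426^2 = 181476 ≡ 52 (mod 493)
123 = 64 + 32 + 16 + 8 + 2 + 1 in binary powers of 2.
So 6^123 ≡ 52 · 426 · 239 · 458 · 36 · 6 ≡ 328 (mod 493).
Squaring chain: 328 → 110; never reaches −1, so base 6 is a Miller–Rabin witness that 493 is composite.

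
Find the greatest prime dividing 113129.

83

113129 = 29 · 3901
3901 = 47 · 83
83 is prime.
So 113129 = 29 · 47 · 83; the largest prime factor is 83.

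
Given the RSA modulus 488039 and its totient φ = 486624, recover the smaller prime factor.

593

φ(n) = (p−1)(q−1) = n − (p+q) + 1, so p + q = 488039 − 486624 + 1 = 1416.
p and q are the roots of t² − 1416t + 488039 = 0.
Discriminant: 1416² − 4·488039 = 2005056 − 1952156 = 52900; √52900 = 230.
q = (1416 − 230)/2 = 593, p = (1416 + 230)/2 = 823.
Check: 593 · 823 = 488039.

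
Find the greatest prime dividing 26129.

53

26129 = 17 · 1537
1537 = 29 · 53
53 is prime.
So 26129 = 17 · 29 · 53; the largest prime factor is 53.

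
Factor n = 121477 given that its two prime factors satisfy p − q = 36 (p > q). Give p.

Since p = q + 36, we have 121477 = q(q + 36), so q² + 36q − 121477 = 0.
Discriminant: 36² + 4·121477 = 1296 + 485908 = 487204; √487204 = 698.
q = (−36 + 698)/2 = 331, and p = q + 36 = 367.
Check: 331 · 367 = 121477.

367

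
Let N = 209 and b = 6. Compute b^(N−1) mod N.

158

6^1 ≡ 6 (mod 209)
6^2 ≡ 6^2 = 36 ≡ 36 (mod 209)
6^4 ≡ 36^2 = 1296 ≡ 42 (mod 209)
6^8 ≡ 42^2 = 1764 ≡ 92 (mod 209)
6^16 ≡ 92^2 = 8464 ≡ 104 (mod 209)
6^32 ≡ 104^2 = 10816 ≡ 157 (mod 209)
6^64 ≡ 157^2 = 24649 ≡ 196 (mod 209)
6^128 ≡ 196^2 = 38416 ≡ 169 (mod 209)
208 = 128 + 64 + 16 in binary powers of 2.
So 6^208 ≡ 169 · 196 · 104 ≡ 158 (mod 209).
Since 158 ≠ 1, base 6 is a Fermat witness: 209 is composite.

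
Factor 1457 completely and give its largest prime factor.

47

1457 = 31 · 47
47 is prime.
So 1457 = 31 · 47; the largest prime factor is 47.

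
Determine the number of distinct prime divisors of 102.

3

102 = 2 · 51
51 = 3 · 17
102 = 2 · 3 · 17, which has 3 distinct prime factors.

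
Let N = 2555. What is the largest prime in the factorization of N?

2555 = 5 · 511
511 = 7 · 73
73 is prime.
So 2555 = 5 · 7 · 73; the largest prime factor is 73.

73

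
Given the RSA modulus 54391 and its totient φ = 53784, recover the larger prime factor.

φ(n) = (p−1)(q−1) = n − (p+q) + 1, so p + q = 54391 − 53784 + 1 = 608.
p and q are the roots of t² − 608t + 54391 = 0.
Discriminant: 608² − 4·54391 = 369664 − 217564 = 152100; √152100 = 390.
q = (608 − 390)/2 = 109, p = (608 + 390)/2 = 499.
Check: 109 · 499 = 54391.

499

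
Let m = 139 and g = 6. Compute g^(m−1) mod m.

6^1 ≡ 6 (mod 139)
6^2 ≡ 6^2 = 36 ≡ 36 (mod 139)
6^4 ≡ 36^2 = 1296 ≡ 45 (mod 139)
6^8 ≡ 45^2 = 2025 ≡ 79 (mod 139)
6^16 ≡ 79^2 = 6241 ≡ 125 (mod 139)
6^32 ≡ 125^2 = 15625 ≡ 57 (mod 139)
6^64 ≡ 57^2 = 3249 ≡ 52 (mod 139)
6^128 ≡ 52^2 = 2704 ≡ 63 (mod 139)
138 = 128 + 8 + 2 in binary powers of 2.
So 6^138 ≡ 63 · 79 · 36 ≡ 1 (mod 139).
Since the result is 1, base 6 gives no evidence that 139 is composite.

1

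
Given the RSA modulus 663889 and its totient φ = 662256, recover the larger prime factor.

φ(n) = (p−1)(q−1) = n − (p+q) + 1, so p + q = 663889 − 662256 + 1 = 1634.
p and q are the roots of t² − 1634t + 663889 = 0.
Discriminant: 1634² − 4·663889 = 2669956 − 2655556 = 14400; √14400 = 120.
q = (1634 − 120)/2 = 757, p = (1634 + 120)/2 = 877.
Check: 757 · 877 = 663889.

877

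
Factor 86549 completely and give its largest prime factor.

71

86549 = 23 · 3763
3763 = 53 · 71
71 is prime.
So 86549 = 23 · 53 · 71; the largest prime factor is 71.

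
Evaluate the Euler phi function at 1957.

1836

Factor: 1957 = 19 · 103.
φ(1957) = (19−1) · (103−1) = 18 · 102 = 1836.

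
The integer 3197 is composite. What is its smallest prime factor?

23

3197 is odd.
Digit sum 20, not divisible by 3.
Ends in 7: not divisible by 5.
7: 3197 = 7·456 + 5
11: 3197 = 11·290 + 7
13: 3197 = 13·245 + 12
17: 3197 = 17·188 + 1
19: 3197 = 19·168 + 5
23: 3197 = 23·139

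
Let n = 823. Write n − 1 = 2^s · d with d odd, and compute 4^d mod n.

1

823 − 1 = 822 = 2^1 · 411, so d = 411.
4^1 ≡ 4 (mod 823)
4^2 ≡ 4^2 = 16 ≡ 16 (mod 823)
4^4 ≡ 16^2 = 256 ≡ 256 (mod 823)
4^8 ≡ 256^2 = 65536 ≡ 519 (mod 823)
4^16 ≡ 519^2 = 269361 ≡ 240 (mod 823)
4^32 ≡ 240^2 = 57600 ≡ 813 (mod 823)
4^64 ≡ 813^2 = 660969 ≡ 100 (mod 823)
4^128 ≡ 100^2 = 10000 ≡ 124 (mod 823)
4^256 ≡ 124^2 = 15376 ≡ 562 (mod 823)
411 = 256 + 128 + 16 + 8 + 2 + 1 in binary powers of 2.
So 4^411 ≡ 562 · 124 · 240 · 519 · 16 · 4 ≡ 1 (mod 823).
Since 4^d ≡ 1 (mod 823), base 4 does not prove 823 composite.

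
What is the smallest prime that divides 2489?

2489 is odd.
Digit sum 23, not divisible by 3.
Ends in 9: not divisible by 5.
7: 2489 = 7·355 + 4
11: 2489 = 11·226 + 3
13: 2489 = 13·191 + 6
17: 2489 = 17·146 + 7
19: 2489 = 19·131

19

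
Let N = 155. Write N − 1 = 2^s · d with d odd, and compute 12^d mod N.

42

155 − 1 = 154 = 2^1 · 77, so d = 77.
12^1 ≡ 12 (mod 155)
12^2 ≡ 12^2 = 144 ≡ 144 (mod 155)
12^4 ≡ 144^2 = 20736 ≡ 121 (mod 155)
12^8 ≡ 121^2 = 14641 ≡ 71 (mod 155)
12^16 ≡ 71^2 = 5041 ≡ 81 (mod 155)
12^32 ≡ 81^2 = 6561 ≡ 51 (mod 155)
12^64 ≡ 51^2 = 2601 ≡ 121 (mod 155)
77 = 64 + 8 + 4 + 1 in binary powers of 2.
So 12^77 ≡ 121 · 71 · 121 · 12 ≡ 42 (mod 155).
Squaring chain: 42; never reaches −1, so base 12 is a Miller–Rabin witness that 155 is composite.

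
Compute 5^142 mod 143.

5^1 ≡ 5 (mod 143)
5^2 ≡ 5^2 = 25 ≡ 25 (mod 143)
5^4 ≡ 25^2 = 625 ≡ 53 (mod 143)
5^8 ≡ 53^2 = 2809 ≡ 92 (mod 143)
5^16 ≡ 92^2 = 8464 ≡ 27 (mod 143)
5^32 ≡ 27^2 = 729 ≡ 14 (mod 143)
5^64 ≡ 14^2 = 196 ≡ 53 (mod 143)
5^128 ≡ 53^2 = 2809 ≡ 92 (mod 143)
142 = 128 + 8 + 4 + 2 in binary powers of 2.
So 5^142 ≡ 92 · 92 · 53 · 25 ≡ 25 (mod 143).
Since 25 ≠ 1, base 5 is a Fermat witness: 143 is composite.

25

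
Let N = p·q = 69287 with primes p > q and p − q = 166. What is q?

193

Since p = q + 166, we have 69287 = q(q + 166), so q² + 166q − 69287 = 0.
Discriminant: 166² + 4·69287 = 27556 + 277148 = 304704; √304704 = 552.
q = (−166 + 552)/2 = 193, and p = q + 166 = 359.
Check: 193 · 359 = 69287.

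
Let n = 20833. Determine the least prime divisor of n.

83

20833 is odd.
Digit sum 16, not divisible by 3.
Ends in 3: not divisible by 5.
7: 20833 = 7·2976 + 1
11: 20833 = 11·1893 + 10
13: 20833 = 13·1602 + 7
17: 20833 = 17·1225 + 8
19: 20833 = 19·1096 + 9
23: 20833 = 23·905 + 18
29: 20833 = 29·718 + 11
31: 20833 = 31·672 + 1
37: 20833 = 37·563 + 2
41: 20833 = 41·508 + 5
43: 20833 = 43·484 + 21
47: 20833 = 47·443 + 12
53: 20833 = 53·393 + 4
59: 20833 = 59·353 + 6
61: 20833 = 61·341 + 32
67: 20833 = 67·310 + 63
71: 20833 = 71·293 + 30
73: 20833 = 73·285 + 28
79: 20833 = 79·263 + 56
83: 20833 = 83·251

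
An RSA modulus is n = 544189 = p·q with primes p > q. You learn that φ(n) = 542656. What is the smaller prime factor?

φ(n) = (p−1)(q−1) = n − (p+q) + 1, so p + q = 544189 − 542656 + 1 = 1534.
p and q are the roots of t² − 1534t + 544189 = 0.
Discriminant: 1534² − 4·544189 = 2353156 − 2176756 = 176400; √176400 = 420.
q = (1534 − 420)/2 = 557, p = (1534 + 420)/2 = 977.
Check: 557 · 977 = 544189.

557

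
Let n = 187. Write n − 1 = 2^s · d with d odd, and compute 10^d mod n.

164

187 − 1 = 186 = 2^1 · 93, so d = 93.
10^1 ≡ 10 (mod 187)
10^2 ≡ 10^2 = 100 ≡ 100 (mod 187)
10^4 ≡ 100^2 = 10000 ≡ 89 (mod 187)
10^8 ≡ 89^2 = 7921 ≡ 67 (mod 187)
10^16 ≡ 67^2 = 4489 ≡ 1 (mod 187)
10^32 ≡ 1^2 = 1 ≡ 1 (mod 187)
10^64 ≡ 1^2 = 1 ≡ 1 (mod 187)
93 = 64 + 16 + 8 + 4 + 1 in binary powers of 2.
So 10^93 ≡ 1 · 1 · 67 · 89 · 10 ≡ 164 (mod 187).
Squaring chain: 164; never reaches −1, so base 10 is a Miller–Rabin witness that 187 is composite.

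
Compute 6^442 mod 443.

1

6^1 ≡ 6 (mod 443)
6^2 ≡ 6^2 = 36 ≡ 36 (mod 443)
6^4 ≡ 36^2 = 1296 ≡ 410 (mod 443)
6^8 ≡ 410^2 = 168100 ≡ 203 (mod 443)
6^16 ≡ 203^2 = 41209 ≡ 10 (mod 443)
6^32 ≡ 10^2 = 100 ≡ 100 (mod 443)
6^64 ≡ 100^2 = 10000 ≡ 254 (mod 443)
6^128 ≡ 254^2 = 64516 ≡ 281 (mod 443)
6^256 ≡ 281^2 = 78961 ≡ 107 (mod 443)
442 = 256 + 128 + 32 + 16 + 8 + 2 in binary powers of 2.
So 6^442 ≡ 107 · 281 · 100 · 10 · 203 · 36 ≡ 1 (mod 443).
Since the result is 1, base 6 gives no evidence that 443 is composite.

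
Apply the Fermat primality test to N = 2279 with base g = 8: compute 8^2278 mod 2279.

520

8^1 ≡ 8 (mod 2279)
8^2 ≡ 8^2 = 64 ≡ 64 (mod 2279)
8^4 ≡ 64^2 = 4096 ≡ 1817 (mod 2279)
8^8 ≡ 1817^2 = 3301489 ≡ 1497 (mod 2279)
8^16 ≡ 1497^2 = 2241009 ≡ 752 (mod 2279)
8^32 ≡ 752^2 = 565504 ≡ 312 (mod 2279)
8^64 ≡ 312^2 = 97344 ≡ 1626 (mod 2279)
8^128 ≡ 1626^2 = 2643876 ≡ 236 (mod 2279)
8^256 ≡ 236^2 = 55696 ≡ 1000 (mod 2279)
8^512 ≡ 1000^2 = 1000000 ≡ 1798 (mod 2279)
8^1024 ≡ 1798^2 = 3232804 ≡ 1182 (mod 2279)
8^2048 ≡ 1182^2 = 1397124 ≡ 97 (mod 2279)
2278 = 2048 + 128 + 64 + 32 + 4 + 2 in binary powers of 2.
So 8^2278 ≡ 97 · 236 · 1626 · 312 · 1817 · 64 ≡ 520 (mod 2279).
Since 520 ≠ 1, base 8 is a Fermat witness: 2279 is composite.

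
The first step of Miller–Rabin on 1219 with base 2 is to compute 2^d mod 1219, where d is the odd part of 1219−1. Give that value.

867

1219 − 1 = 1218 = 2^1 · 609, so d = 609.
2^1 ≡ 2 (mod 1219)
2^2 ≡ 2^2 = 4 ≡ 4 (mod 1219)
2^4 ≡ 4^2 = 16 ≡ 16 (mod 1219)
2^8 ≡ 16^2 = 256 ≡ 256 (mod 1219)
2^16 ≡ 256^2 = 65536 ≡ 929 (mod 1219)
2^32 ≡ 929^2 = 863041 ≡ 1208 (mod 1219)
2^64 ≡ 1208^2 = 1459264 ≡ 121 (mod 1219)
2^128 ≡ 121^2 = 14641 ≡ 13 (mod 1219)
2^256 ≡ 13^2 = 169 ≡ 169 (mod 1219)
2^512 ≡ 169^2 = 28561 ≡ 524 (mod 1219)
609 = 512 + 64 + 32 + 1 in binary powers of 2.
So 2^609 ≡ 524 · 121 · 1208 · 2 ≡ 867 (mod 1219).
Squaring chain: 867; never reaches −1, so base 2 is a Miller–Rabin witness that 1219 is composite.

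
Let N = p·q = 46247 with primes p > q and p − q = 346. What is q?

103

Since p = q + 346, we have 46247 = q(q + 346), so q² + 346q − 46247 = 0.
Discriminant: 346² + 4·46247 = 119716 + 184988 = 304704; √304704 = 552.
q = (−346 + 552)/2 = 103, and p = q + 346 = 449.
Check: 103 · 449 = 46247.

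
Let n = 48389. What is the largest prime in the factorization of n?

83

48389 = 11 · 4399
4399 = 53 · 83
83 is prime.
So 48389 = 11 · 53 · 83; the largest prime factor is 83.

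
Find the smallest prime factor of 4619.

31

4619 is odd.
Digit sum 20, not divisible by 3.
Ends in 9: not divisible by 5.
7: 4619 = 7·659 + 6
11: 4619 = 11·419 + 10
13: 4619 = 13·355 + 4
17: 4619 = 17·271 + 12
19: 4619 = 19·243 + 2
23: 4619 = 23·200 + 19
29: 4619 = 29·159 + 8
31: 4619 = 31·149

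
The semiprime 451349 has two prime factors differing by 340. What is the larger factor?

Since p = q + 340, we have 451349 = q(q + 340), so q² + 340q − 451349 = 0.
Discriminant: 340² + 4·451349 = 115600 + 1805396 = 1920996; √1920996 = 1386.
q = (−340 + 1386)/2 = 523, and p = q + 340 = 863.
Check: 523 · 863 = 451349.

863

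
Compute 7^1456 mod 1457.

1278

7^1 ≡ 7 (mod 1457)
7^2 ≡ 7^2 = 49 ≡ 49 (mod 1457)
7^4 ≡ 49^2 = 2401 ≡ 944 (mod 1457)
7^8 ≡ 944^2 = 891136 ≡ 909 (mod 1457)
7^16 ≡ 909^2 = 826281 ≡ 162 (mod 1457)
7^32 ≡ 162^2 = 26244 ≡ 18 (mod 1457)
7^64 ≡ 18^2 = 324 ≡ 324 (mod 1457)
7^128 ≡ 324^2 = 104976 ≡ 72 (mod 1457)
7^256 ≡ 72^2 = 5184 ≡ 813 (mod 1457)
7^512 ≡ 813^2 = 660969 ≡ 948 (mod 1457)
7^1024 ≡ 948^2 = 898704 ≡ 1192 (mod 1457)
1456 = 1024 + 256 + 128 + 32 + 16 in binary powers of 2.
So 7^1456 ≡ 1192 · 813 · 72 · 18 · 162 ≡ 1278 (mod 1457).
Since 1278 ≠ 1, base 7 is a Fermat witness: 1457 is composite.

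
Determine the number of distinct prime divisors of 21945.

5

21945 = 3 · 7315
7315 = 5 · 1463
1463 = 7 · 209
209 = 11 · 19
21945 = 3 · 5 · 7 · 11 · 19, which has 5 distinct prime factors.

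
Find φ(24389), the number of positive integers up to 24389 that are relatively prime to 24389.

23548

Factor: 24389 = 29^3.
φ(24389) = 29^2·(29−1) = 23548.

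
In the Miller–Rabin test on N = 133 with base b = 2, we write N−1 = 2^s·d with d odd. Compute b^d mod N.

50

133 − 1 = 132 = 2^2 · 33, so d = 33.
2^1 ≡ 2 (mod 133)
2^2 ≡ 2^2 = 4 ≡ 4 (mod 133)
2^4 ≡ 4^2 = 16 ≡ 16 (mod 133)
2^8 ≡ 16^2 = 256 ≡ 123 (mod 133)
2^16 ≡ 123^2 = 15129 ≡ 100 (mod 133)
2^32 ≡ 100^2 = 10000 ≡ 25 (mod 133)
33 = 32 + 1 in binary powers of 2.
So 2^33 ≡ 25 · 2 ≡ 50 (mod 133).
Squaring chain: 50 → 106; never reaches −1, so base 2 is a Miller–Rabin witness that 133 is composite.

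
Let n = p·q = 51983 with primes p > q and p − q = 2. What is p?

Since p = q + 2, we have 51983 = q(q + 2), so q² + 2q − 51983 = 0.
Discriminant: 2² + 4·51983 = 4 + 207932 = 207936; √207936 = 456.
q = (−2 + 456)/2 = 227, and p = q + 2 = 229.
Check: 227 · 229 = 51983.

229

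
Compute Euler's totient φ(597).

396

Factor: 597 = 3 · 199.
φ(597) = (3−1) · (199−1) = 2 · 198 = 396.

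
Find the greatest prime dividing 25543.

89

25543 = 7 · 3649
3649 = 41 · 89
89 is prime.
So 25543 = 7 · 41 · 89; the largest prime factor is 89.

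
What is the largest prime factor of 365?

365 = 5 · 73
73 is prime.
So 365 = 5 · 73; the largest prime factor is 73.

73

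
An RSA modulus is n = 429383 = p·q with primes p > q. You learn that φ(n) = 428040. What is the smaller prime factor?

523

φ(n) = (p−1)(q−1) = n − (p+q) + 1, so p + q = 429383 − 428040 + 1 = 1344.
p and q are the roots of t² − 1344t + 429383 = 0.
Discriminant: 1344² − 4·429383 = 1806336 − 1717532 = 88804; √88804 = 298.
q = (1344 − 298)/2 = 523, p = (1344 + 298)/2 = 821.
Check: 523 · 821 = 429383.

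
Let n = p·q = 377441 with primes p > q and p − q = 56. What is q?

587

Since p = q + 56, we have 377441 = q(q + 56), so q² + 56q − 377441 = 0.
Discriminant: 56² + 4·377441 = 3136 + 1509764 = 1512900; √1512900 = 1230.
q = (−56 + 1230)/2 = 587, and p = q + 56 = 643.
Check: 587 · 643 = 377441.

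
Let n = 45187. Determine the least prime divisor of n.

45187 is odd.
Digit sum 25, not divisible by 3.
Ends in 7: not divisible by 5.
7: 45187 = 7·6455 + 2
11: 45187 = 11·4107 + 10
13: 45187 = 13·3475 + 12
17: 45187 = 17·2658 + 1
19: 45187 = 19·2378 + 5
23: 45187 = 23·1964 + 15
29: 45187 = 29·1558 + 5
31: 45187 = 31·1457 + 20
37: 45187 = 37·1221 + 10
41: 45187 = 41·1102 + 5
43: 45187 = 43·1050 + 37
47: 45187 = 47·961 + 20
53: 45187 = 53·852 + 31
59: 45187 = 59·765 + 52
61: 45187 = 61·740 + 47
67: 45187 = 67·674 + 29
71: 45187 = 71·636 + 31
73: 45187 = 73·619

73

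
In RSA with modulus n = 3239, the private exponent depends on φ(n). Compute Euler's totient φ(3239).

3120

Factor: 3239 = 41 · 79.
φ(3239) = (41−1) · (79−1) = 40 · 78 = 3120.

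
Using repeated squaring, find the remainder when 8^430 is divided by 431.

1

8^1 ≡ 8 (mod 431)
8^2 ≡ 8^2 = 64 ≡ 64 (mod 431)
8^4 ≡ 64^2 = 4096 ≡ 217 (mod 431)
8^8 ≡ 217^2 = 47089 ≡ 110 (mod 431)
8^16 ≡ 110^2 = 12100 ≡ 32 (mod 431)
8^32 ≡ 32^2 = 1024 ≡ 162 (mod 431)
8^64 ≡ 162^2 = 26244 ≡ 384 (mod 431)
8^128 ≡ 384^2 = 147456 ≡ 54 (mod 431)
8^256 ≡ 54^2 = 2916 ≡ 330 (mod 431)
430 = 256 + 128 + 32 + 8 + 4 + 2 in binary powers of 2.
So 8^430 ≡ 330 · 54 · 162 · 110 · 217 · 64 ≡ 1 (mod 431).
Since the result is 1, base 8 gives no evidence that 431 is composite.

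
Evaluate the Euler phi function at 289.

Factor: 289 = 17^2.
φ(289) = 17^1·(17−1) = 272.

272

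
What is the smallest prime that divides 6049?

23

6049 is odd.
Digit sum 19, not divisible by 3.
Ends in 9: not divisible by 5.
7: 6049 = 7·864 + 1
11: 6049 = 11·549 + 10
13: 6049 = 13·465 + 4
17: 6049 = 17·355 + 14
19: 6049 = 19·318 + 7
23: 6049 = 23·263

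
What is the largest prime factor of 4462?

4462 = 2 · 2231
2231 = 23 · 97
97 is prime.
So 4462 = 2 · 23 · 97; the largest prime factor is 97.

97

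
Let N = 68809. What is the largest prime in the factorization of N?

68809 = 13 · 5293
5293 = 67 · 79
79 is prime.
So 68809 = 13 · 67 · 79; the largest prime factor is 79.

79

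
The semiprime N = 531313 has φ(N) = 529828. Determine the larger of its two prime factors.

887

φ(n) = (p−1)(q−1) = n − (p+q) + 1, so p + q = 531313 − 529828 + 1 = 1486.
p and q are the roots of t² − 1486t + 531313 = 0.
Discriminant: 1486² − 4·531313 = 2208196 − 2125252 = 82944; √82944 = 288.
q = (1486 − 288)/2 = 599, p = (1486 + 288)/2 = 887.
Check: 599 · 887 = 531313.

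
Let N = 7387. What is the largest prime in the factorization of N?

89

7387 = 83 · 89
89 is prime.
So 7387 = 83 · 89; the largest prime factor is 89.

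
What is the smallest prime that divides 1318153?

1318153 is odd.
Digit sum 22, not divisible by 3.
Ends in 3: not divisible by 5.
7: 1318153 = 7·188307 + 4
11: 1318153 = 11·119832 + 1
13: 1318153 = 13·101396 + 5
17: 1318153 = 17·77538 + 7
19: 1318153 = 19·69376 + 9
23: 1318153 = 23·57311

23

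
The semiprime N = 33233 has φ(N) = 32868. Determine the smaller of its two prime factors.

167

φ(n) = (p−1)(q−1) = n − (p+q) + 1, so p + q = 33233 − 32868 + 1 = 366.
p and q are the roots of t² − 366t + 33233 = 0.
Discriminant: 366² − 4·33233 = 133956 − 132932 = 1024; √1024 = 32.
q = (366 − 32)/2 = 167, p = (366 + 32)/2 = 199.
Check: 167 · 199 = 33233.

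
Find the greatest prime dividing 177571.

177571 = 41 · 4331
4331 = 61 · 71
71 is prime.
So 177571 = 41 · 61 · 71; the largest prime factor is 71.

71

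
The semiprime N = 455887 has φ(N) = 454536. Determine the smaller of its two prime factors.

φ(n) = (p−1)(q−1) = n − (p+q) + 1, so p + q = 455887 − 454536 + 1 = 1352.
p and q are the roots of t² − 1352t + 455887 = 0.
Discriminant: 1352² − 4·455887 = 1827904 − 1823548 = 4356; √4356 = 66.
q = (1352 − 66)/2 = 643, p = (1352 + 66)/2 = 709.
Check: 643 · 709 = 455887.

643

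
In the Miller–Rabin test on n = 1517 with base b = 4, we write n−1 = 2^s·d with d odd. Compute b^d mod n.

892

1517 − 1 = 1516 = 2^2 · 379, so d = 379.
4^1 ≡ 4 (mod 1517)
4^2 ≡ 4^2 = 16 ≡ 16 (mod 1517)
4^4 ≡ 16^2 = 256 ≡ 256 (mod 1517)
4^8 ≡ 256^2 = 65536 ≡ 305 (mod 1517)
4^16 ≡ 305^2 = 93025 ≡ 488 (mod 1517)
4^32 ≡ 488^2 = 238144 ≡ 1492 (mod 1517)
4^64 ≡ 1492^2 = 2226064 ≡ 625 (mod 1517)
4^128 ≡ 625^2 = 390625 ≡ 756 (mod 1517)
4^256 ≡ 756^2 = 571536 ≡ 1144 (mod 1517)
379 = 256 + 64 + 32 + 16 + 8 + 2 + 1 in binary powers of 2.
So 4^379 ≡ 1144 · 625 · 1492 · 488 · 305 · 16 · 4 ≡ 892 (mod 1517).
Squaring chain: 892 → 756; never reaches −1, so base 4 is a Miller–Rabin witness that 1517 is composite.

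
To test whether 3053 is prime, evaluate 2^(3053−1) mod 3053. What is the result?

2968

2^1 ≡ 2 (mod 3053)
2^2 ≡ 2^2 = 4 ≡ 4 (mod 3053)
2^4 ≡ 4^2 = 16 ≡ 16 (mod 3053)
2^8 ≡ 16^2 = 256 ≡ 256 (mod 3053)
2^16 ≡ 256^2 = 65536 ≡ 1423 (mod 3053)
2^32 ≡ 1423^2 = 2024929 ≡ 790 (mod 3053)
2^64 ≡ 790^2 = 624100 ≡ 1288 (mod 3053)
2^128 ≡ 1288^2 = 1658944 ≡ 1165 (mod 3053)
2^256 ≡ 1165^2 = 1357225 ≡ 1693 (mod 3053)
2^512 ≡ 1693^2 = 2866249 ≡ 2535 (mod 3053)
2^1024 ≡ 2535^2 = 6426225 ≡ 2713 (mod 3053)
2^2048 ≡ 2713^2 = 7360369 ≡ 2639 (mod 3053)
3052 = 2048 + 512 + 256 + 128 + 64 + 32 + 8 + 4 in binary powers of 2.
So 2^3052 ≡ 2639 · 2535 · 1693 · 1165 · 1288 · 790 · 256 · 16 ≡ 2968 (mod 3053).
Since 2968 ≠ 1, base 2 is a Fermat witness: 3053 is composite.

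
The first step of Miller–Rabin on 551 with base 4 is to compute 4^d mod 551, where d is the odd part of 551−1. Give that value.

245

551 − 1 = 550 = 2^1 · 275, so d = 275.
4^1 ≡ 4 (mod 551)
4^2 ≡ 4^2 = 16 ≡ 16 (mod 551)
4^4 ≡ 16^2 = 256 ≡ 256 (mod 551)
4^8 ≡ 256^2 = 65536 ≡ 518 (mod 551)
4^16 ≡ 518^2 = 268324 ≡ 538 (mod 551)
4^32 ≡ 538^2 = 289444 ≡ 169 (mod 551)
4^64 ≡ 169^2 = 28561 ≡ 460 (mod 551)
4^128 ≡ 460^2 = 211600 ≡ 16 (mod 551)
4^256 ≡ 16^2 = 256 ≡ 256 (mod 551)
275 = 256 + 16 + 2 + 1 in binary powers of 2.
So 4^275 ≡ 256 · 538 · 16 · 4 ≡ 245 (mod 551).
Squaring chain: 245; never reaches −1, so base 4 is a Miller–Rabin witness that 551 is composite.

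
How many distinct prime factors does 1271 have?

2

1271 = 31 · 41
1271 = 31 · 41, which has 2 distinct prime factors.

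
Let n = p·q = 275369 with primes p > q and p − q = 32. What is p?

541

Since p = q + 32, we have 275369 = q(q + 32), so q² + 32q − 275369 = 0.
Discriminant: 32² + 4·275369 = 1024 + 1101476 = 1102500; √1102500 = 1050.
q = (−32 + 1050)/2 = 509, and p = q + 32 = 541.
Check: 509 · 541 = 275369.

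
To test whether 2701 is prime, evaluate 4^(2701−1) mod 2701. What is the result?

1

4^1 ≡ 4 (mod 2701)
4^2 ≡ 4^2 = 16 ≡ 16 (mod 2701)
4^4 ≡ 16^2 = 256 ≡ 256 (mod 2701)
4^8 ≡ 256^2 = 65536 ≡ 712 (mod 2701)
4^16 ≡ 712^2 = 506944 ≡ 1857 (mod 2701)
4^32 ≡ 1857^2 = 3448449 ≡ 1973 (mod 2701)
4^64 ≡ 1973^2 = 3892729 ≡ 588 (mod 2701)
4^128 ≡ 588^2 = 345744 ≡ 16 (mod 2701)
4^256 ≡ 16^2 = 256 ≡ 256 (mod 2701)
4^512 ≡ 256^2 = 65536 ≡ 712 (mod 2701)
4^1024 ≡ 712^2 = 506944 ≡ 1857 (mod 2701)
4^2048 ≡ 1857^2 = 3448449 ≡ 1973 (mod 2701)
2700 = 2048 + 512 + 128 + 8 + 4 in binary powers of 2.
So 4^2700 ≡ 1973 · 712 · 16 · 712 · 256 ≡ 1 (mod 2701).
Since the result is 1, base 4 gives no evidence that 2701 is composite.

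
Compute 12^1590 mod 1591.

84

12^1 ≡ 12 (mod 1591)
12^2 ≡ 12^2 = 144 ≡ 144 (mod 1591)
12^4 ≡ 144^2 = 20736 ≡ 53 (mod 1591)
12^8 ≡ 53^2 = 2809 ≡ 1218 (mod 1591)
12^16 ≡ 1218^2 = 1483524 ≡ 712 (mod 1591)
12^32 ≡ 712^2 = 506944 ≡ 1006 (mod 1591)
12^64 ≡ 1006^2 = 1012036 ≡ 160 (mod 1591)
12^128 ≡ 160^2 = 25600 ≡ 144 (mod 1591)
12^256 ≡ 144^2 = 20736 ≡ 53 (mod 1591)
12^512 ≡ 53^2 = 2809 ≡ 1218 (mod 1591)
12^1024 ≡ 1218^2 = 1483524 ≡ 712 (mod 1591)
1590 = 1024 + 512 + 32 + 16 + 4 + 2 in binary powers of 2.
So 12^1590 ≡ 712 · 1218 · 1006 · 712 · 53 · 144 ≡ 84 (mod 1591).
Since 84 ≠ 1, base 12 is a Fermat witness: 1591 is composite.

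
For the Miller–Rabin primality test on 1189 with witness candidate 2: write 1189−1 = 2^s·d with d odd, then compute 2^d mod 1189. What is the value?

282

1189 − 1 = 1188 = 2^2 · 297, so d = 297.
2^1 ≡ 2 (mod 1189)
2^2 ≡ 2^2 = 4 ≡ 4 (mod 1189)
2^4 ≡ 4^2 = 16 ≡ 16 (mod 1189)
2^8 ≡ 16^2 = 256 ≡ 256 (mod 1189)
2^16 ≡ 256^2 = 65536 ≡ 141 (mod 1189)
2^32 ≡ 141^2 = 19881 ≡ 857 (mod 1189)
2^64 ≡ 857^2 = 734449 ≡ 836 (mod 1189)
2^128 ≡ 836^2 = 698896 ≡ 953 (mod 1189)
2^256 ≡ 953^2 = 908209 ≡ 1002 (mod 1189)
297 = 256 + 32 + 8 + 1 in binary powers of 2.
So 2^297 ≡ 1002 · 857 · 256 · 2 ≡ 282 (mod 1189).
Squaring chain: 282 → 1050; never reaches −1, so base 2 is a Miller–Rabin witness that 1189 is composite.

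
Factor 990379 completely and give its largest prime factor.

990379 = 13 · 76183
76183 = 29 · 2627
2627 = 37 · 71
71 is prime.
So 990379 = 13 · 29 · 37 · 71; the largest prime factor is 71.

71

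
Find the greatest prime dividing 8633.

97

8633 = 89 · 97
97 is prime.
So 8633 = 89 · 97; the largest prime factor is 97.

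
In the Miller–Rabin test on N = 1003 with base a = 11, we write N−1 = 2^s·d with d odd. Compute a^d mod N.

1003 − 1 = 1002 = 2^1 · 501, so d = 501.
11^1 ≡ 11 (mod 1003)
11^2 ≡ 11^2 = 121 ≡ 121 (mod 1003)
11^4 ≡ 121^2 = 14641 ≡ 599 (mod 1003)
11^8 ≡ 599^2 = 358801 ≡ 730 (mod 1003)
11^16 ≡ 730^2 = 532900 ≡ 307 (mod 1003)
11^32 ≡ 307^2 = 94249 ≡ 970 (mod 1003)
11^64 ≡ 970^2 = 940900 ≡ 86 (mod 1003)
11^128 ≡ 86^2 = 7396 ≡ 375 (mod 1003)
11^256 ≡ 375^2 = 140625 ≡ 205 (mod 1003)
501 = 256 + 128 + 64 + 32 + 16 + 4 + 1 in binary powers of 2.
So 11^501 ≡ 205 · 375 · 86 · 970 · 307 · 599 · 11 ≡ 214 (mod 1003).
Squaring chain: 214; never reaches −1, so base 11 is a Miller–Rabin witness that 1003 is composite.

214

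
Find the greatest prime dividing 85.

17

85 = 5 · 17
17 is prime.
So 85 = 5 · 17; the largest prime factor is 17.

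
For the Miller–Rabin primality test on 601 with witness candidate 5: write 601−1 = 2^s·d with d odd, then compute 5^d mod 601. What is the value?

601 − 1 = 600 = 2^3 · 75, so d = 75.
5^1 ≡ 5 (mod 601)
5^2 ≡ 5^2 = 25 ≡ 25 (mod 601)
5^4 ≡ 25^2 = 625 ≡ 24 (mod 601)
5^8 ≡ 24^2 = 576 ≡ 576 (mod 601)
5^16 ≡ 576^2 = 331776 ≡ 24 (mod 601)
5^32 ≡ 24^2 = 576 ≡ 576 (mod 601)
5^64 ≡ 576^2 = 331776 ≡ 24 (mod 601)
75 = 64 + 8 + 2 + 1 in binary powers of 2.
So 5^75 ≡ 24 · 576 · 25 · 5 ≡ 125 (mod 601).
Squaring chain: 125 → 600 → 1; reaches −1, so base 5 does not prove 601 composite.

125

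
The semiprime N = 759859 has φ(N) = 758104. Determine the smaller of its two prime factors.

773

φ(n) = (p−1)(q−1) = n − (p+q) + 1, so p + q = 759859 − 758104 + 1 = 1756.
p and q are the roots of t² − 1756t + 759859 = 0.
Discriminant: 1756² − 4·759859 = 3083536 − 3039436 = 44100; √44100 = 210.
q = (1756 − 210)/2 = 773, p = (1756 + 210)/2 = 983.
Check: 773 · 983 = 759859.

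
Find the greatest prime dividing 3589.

3589 = 37 · 97
97 is prime.
So 3589 = 37 · 97; the largest prime factor is 97.

97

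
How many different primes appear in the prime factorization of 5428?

5428 = 2^2 · 1357
1357 = 23 · 59
5428 = 2^2 · 23 · 59, which has 3 distinct prime factors.

3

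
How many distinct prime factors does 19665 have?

19665 = 3^2 · 2185
2185 = 5 · 437
437 = 19 · 23
19665 = 3^2 · 5 · 19 · 23, which has 4 distinct prime factors.

4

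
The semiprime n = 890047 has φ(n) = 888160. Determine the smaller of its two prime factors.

φ(n) = (p−1)(q−1) = n − (p+q) + 1, so p + q = 890047 − 888160 + 1 = 1888.
p and q are the roots of t² − 1888t + 890047 = 0.
Discriminant: 1888² − 4·890047 = 3564544 − 3560188 = 4356; √4356 = 66.
q = (1888 − 66)/2 = 911, p = (1888 + 66)/2 = 977.
Check: 911 · 977 = 890047.

911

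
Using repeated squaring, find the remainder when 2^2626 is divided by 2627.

2^1 ≡ 2 (mod 2627)
2^2 ≡ 2^2 = 4 ≡ 4 (mod 2627)
2^4 ≡ 4^2 = 16 ≡ 16 (mod 2627)
2^8 ≡ 16^2 = 256 ≡ 256 (mod 2627)
2^16 ≡ 256^2 = 65536 ≡ 2488 (mod 2627)
2^32 ≡ 2488^2 = 6190144 ≡ 932 (mod 2627)
2^64 ≡ 932^2 = 868624 ≡ 1714 (mod 2627)
2^128 ≡ 1714^2 = 2937796 ≡ 810 (mod 2627)
2^256 ≡ 810^2 = 656100 ≡ 1977 (mod 2627)
2^512 ≡ 1977^2 = 3908529 ≡ 2180 (mod 2627)
2^1024 ≡ 2180^2 = 4752400 ≡ 157 (mod 2627)
2^2048 ≡ 157^2 = 24649 ≡ 1006 (mod 2627)
2626 = 2048 + 512 + 64 + 2 in binary powers of 2.
So 2^2626 ≡ 1006 · 2180 · 1714 · 4 ≡ 1138 (mod 2627).
Since 1138 ≠ 1, base 2 is a Fermat witness: 2627 is composite.

1138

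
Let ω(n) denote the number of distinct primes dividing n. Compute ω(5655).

4

5655 = 3 · 1885
1885 = 5 · 377
377 = 13 · 29
5655 = 3 · 5 · 13 · 29, which has 4 distinct prime factors.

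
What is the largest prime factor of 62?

31

62 = 2 · 31
31 is prime.
So 62 = 2 · 31; the largest prime factor is 31.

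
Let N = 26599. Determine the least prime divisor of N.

67

26599 is odd.
Digit sum 31, not divisible by 3.
Ends in 9: not divisible by 5.
7: 26599 = 7·3799 + 6
11: 26599 = 11·2418 + 1
13: 26599 = 13·2046 + 1
17: 26599 = 17·1564 + 11
19: 26599 = 19·1399 + 18
23: 26599 = 23·1156 + 11
29: 26599 = 29·917 + 6
31: 26599 = 31·858 + 1
37: 26599 = 37·718 + 33
41: 26599 = 41·648 + 31
43: 26599 = 43·618 + 25
47: 26599 = 47·565 + 44
53: 26599 = 53·501 + 46
59: 26599 = 59·450 + 49
61: 26599 = 61·436 + 3
67: 26599 = 67·397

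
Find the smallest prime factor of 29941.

79

29941 is odd.
Digit sum 25, not divisible by 3.
Ends in 1: not divisible by 5.
7: 29941 = 7·4277 + 2
11: 29941 = 11·2721 + 10
13: 29941 = 13·2303 + 2
17: 29941 = 17·1761 + 4
19: 29941 = 19·1575 + 16
23: 29941 = 23·1301 + 18
29: 29941 = 29·1032 + 13
31: 29941 = 31·965 + 26
37: 29941 = 37·809 + 8
41: 29941 = 41·730 + 11
43: 29941 = 43·696 + 13
47: 29941 = 47·637 + 2
53: 29941 = 53·564 + 49
59: 29941 = 59·507 + 28
61: 29941 = 61·490 + 51
67: 29941 = 67·446 + 59
71: 29941 = 71·421 + 50
73: 29941 = 73·410 + 11
79: 29941 = 79·379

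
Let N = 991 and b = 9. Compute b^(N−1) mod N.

9^1 ≡ 9 (mod 991)
9^2 ≡ 9^2 = 81 ≡ 81 (mod 991)
9^4 ≡ 81^2 = 6561 ≡ 615 (mod 991)
9^8 ≡ 615^2 = 378225 ≡ 654 (mod 991)
9^16 ≡ 654^2 = 427716 ≡ 595 (mod 991)
9^32 ≡ 595^2 = 354025 ≡ 238 (mod 991)
9^64 ≡ 238^2 = 56644 ≡ 157 (mod 991)
9^128 ≡ 157^2 = 24649 ≡ 865 (mod 991)
9^256 ≡ 865^2 = 748225 ≡ 20 (mod 991)
9^512 ≡ 20^2 = 400 ≡ 400 (mod 991)
990 = 512 + 256 + 128 + 64 + 16 + 8 + 4 + 2 in binary powers of 2.
So 9^990 ≡ 400 · 20 · 865 · 157 · 595 · 654 · 615 · 81 ≡ 1 (mod 991).
Since the result is 1, base 9 gives no evidence that 991 is composite.

1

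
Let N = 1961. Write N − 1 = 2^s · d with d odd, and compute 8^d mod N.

393

1961 − 1 = 1960 = 2^3 · 245, so d = 245.
8^1 ≡ 8 (mod 1961)
8^2 ≡ 8^2 = 64 ≡ 64 (mod 1961)
8^4 ≡ 64^2 = 4096 ≡ 174 (mod 1961)
8^8 ≡ 174^2 = 30276 ≡ 861 (mod 1961)
8^16 ≡ 861^2 = 741321 ≡ 63 (mod 1961)
8^32 ≡ 63^2 = 3969 ≡ 47 (mod 1961)
8^64 ≡ 47^2 = 2209 ≡ 248 (mod 1961)
8^128 ≡ 248^2 = 61504 ≡ 713 (mod 1961)
245 = 128 + 64 + 32 + 16 + 4 + 1 in binary powers of 2.
So 8^245 ≡ 713 · 248 · 47 · 63 · 174 · 8 ≡ 393 (mod 1961).
Squaring chain: 393 → 1491 → 1268; never reaches −1, so base 8 is a Miller–Rabin witness that 1961 is composite.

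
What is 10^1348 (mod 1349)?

80

10^1 ≡ 10 (mod 1349)
10^2 ≡ 10^2 = 100 ≡ 100 (mod 1349)
10^4 ≡ 100^2 = 10000 ≡ 557 (mod 1349)
10^8 ≡ 557^2 = 310249 ≡ 1328 (mod 1349)
10^16 ≡ 1328^2 = 1763584 ≡ 441 (mod 1349)
10^32 ≡ 441^2 = 194481 ≡ 225 (mod 1349)
10^64 ≡ 225^2 = 50625 ≡ 712 (mod 1349)
10^128 ≡ 712^2 = 506944 ≡ 1069 (mod 1349)
10^256 ≡ 1069^2 = 1142761 ≡ 158 (mod 1349)
10^512 ≡ 158^2 = 24964 ≡ 682 (mod 1349)
10^1024 ≡ 682^2 = 465124 ≡ 1068 (mod 1349)
1348 = 1024 + 256 + 64 + 4 in binary powers of 2.
So 10^1348 ≡ 1068 · 158 · 712 · 557 ≡ 80 (mod 1349).
Since 80 ≠ 1, base 10 is a Fermat witness: 1349 is composite.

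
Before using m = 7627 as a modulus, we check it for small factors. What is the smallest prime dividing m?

29

7627 is odd.
Digit sum 22, not divisible by 3.
Ends in 7: not divisible by 5.
7: 7627 = 7·1089 + 4
11: 7627 = 11·693 + 4
13: 7627 = 13·586 + 9
17: 7627 = 17·448 + 11
19: 7627 = 19·401 + 8
23: 7627 = 23·331 + 14
29: 7627 = 29·263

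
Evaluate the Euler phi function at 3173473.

Factor: 3173473 = 89 · 181 · 197.
φ(3173473) = (89−1) · (181−1) · (197−1) = 88 · 180 · 196 = 3104640.

3104640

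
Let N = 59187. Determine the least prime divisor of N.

3

59187 is odd.
Digit sum 30, divisible by 3.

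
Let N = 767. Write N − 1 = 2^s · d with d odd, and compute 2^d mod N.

644

767 − 1 = 766 = 2^1 · 383, so d = 383.
2^1 ≡ 2 (mod 767)
2^2 ≡ 2^2 = 4 ≡ 4 (mod 767)
2^4 ≡ 4^2 = 16 ≡ 16 (mod 767)
2^8 ≡ 16^2 = 256 ≡ 256 (mod 767)
2^16 ≡ 256^2 = 65536 ≡ 341 (mod 767)
2^32 ≡ 341^2 = 116281 ≡ 464 (mod 767)
2^64 ≡ 464^2 = 215296 ≡ 536 (mod 767)
2^128 ≡ 536^2 = 287296 ≡ 438 (mod 767)
2^256 ≡ 438^2 = 191844 ≡ 94 (mod 767)
383 = 256 + 64 + 32 + 16 + 8 + 4 + 2 + 1 in binary powers of 2.
So 2^383 ≡ 94 · 536 · 464 · 341 · 256 · 16 · 4 · 2 ≡ 644 (mod 767).
Squaring chain: 644; never reaches −1, so base 2 is a Miller–Rabin witness that 767 is composite.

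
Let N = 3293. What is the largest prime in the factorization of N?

3293 = 37 · 89
89 is prime.
So 3293 = 37 · 89; the largest prime factor is 89.

89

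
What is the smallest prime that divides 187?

11

187 is odd.
Digit sum 16, not divisible by 3.
Ends in 7: not divisible by 5.
7: 187 = 7·26 + 5
11: 187 = 11·17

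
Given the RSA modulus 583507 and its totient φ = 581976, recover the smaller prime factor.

φ(n) = (p−1)(q−1) = n − (p+q) + 1, so p + q = 583507 − 581976 + 1 = 1532.
p and q are the roots of t² − 1532t + 583507 = 0.
Discriminant: 1532² − 4·583507 = 2347024 − 2334028 = 12996; √12996 = 114.
q = (1532 − 114)/2 = 709, p = (1532 + 114)/2 = 823.
Check: 709 · 823 = 583507.

709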